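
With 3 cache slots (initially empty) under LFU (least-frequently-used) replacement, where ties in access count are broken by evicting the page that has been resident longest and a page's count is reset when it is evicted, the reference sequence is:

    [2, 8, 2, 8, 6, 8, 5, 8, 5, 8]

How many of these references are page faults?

2: fault, frames (2)
8: fault, frames (2 8)
2: hit
8: hit
6: fault, frames (2 8 6)
8: hit
5: fault, evict 6, frames (2 8 5)
8: hit
5: hit
8: hit
Page faults: 4.

4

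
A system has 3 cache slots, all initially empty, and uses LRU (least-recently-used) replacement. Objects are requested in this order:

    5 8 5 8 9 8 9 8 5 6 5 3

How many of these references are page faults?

5 → fault, frames [5]
8 → fault, frames [5, 8]
5 → hit
8 → hit
9 → fault, frames [5, 8, 9]
8 → hit
9 → hit
8 → hit
5 → hit
6 → fault, evict 9, frames [8, 5, 6]
5 → hit
3 → fault, evict 8, frames [6, 5, 3]
Page faults: 5.

5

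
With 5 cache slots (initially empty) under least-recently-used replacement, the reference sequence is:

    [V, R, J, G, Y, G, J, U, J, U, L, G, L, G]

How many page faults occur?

7

V: miss, frames {V}
R: miss, frames {V,R}
J: miss, frames {V,R,J}
G: miss, frames {V,R,J,G}
Y: miss, frames {V,R,J,G,Y}
G: hit
J: hit
U: miss, evict V, frames {R,Y,G,J,U}
J: hit
U: hit
L: miss, evict R, frames {Y,G,J,U,L}
G: hit
L: hit
G: hit
Page faults: 7.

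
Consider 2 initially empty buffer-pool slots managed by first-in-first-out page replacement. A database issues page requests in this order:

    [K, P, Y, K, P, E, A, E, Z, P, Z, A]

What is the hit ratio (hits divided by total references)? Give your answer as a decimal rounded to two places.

0.17

K: miss, frames (K)
P: miss, frames (K P)
Y: miss, evict K, frames (P Y)
K: miss, evict P, frames (Y K)
P: miss, evict Y, frames (K P)
E: miss, evict K, frames (P E)
A: miss, evict P, frames (E A)
E: hit
Z: miss, evict E, frames (A Z)
P: miss, evict A, frames (Z P)
Z: hit
A: miss, evict Z, frames (P A)
Hits: 2 of 12 references → 2/12 = 0.1667.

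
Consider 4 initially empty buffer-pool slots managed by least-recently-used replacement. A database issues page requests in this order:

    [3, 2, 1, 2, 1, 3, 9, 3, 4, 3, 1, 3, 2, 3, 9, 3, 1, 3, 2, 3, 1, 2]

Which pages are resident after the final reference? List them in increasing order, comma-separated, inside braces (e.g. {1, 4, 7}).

{1, 2, 3, 9}

3 -> fault, frames (3)
2 -> fault, frames (3 2)
1 -> fault, frames (3 2 1)
2 -> hit
1 -> hit
3 -> hit
9 -> fault, frames (2 1 3 9)
3 -> hit
4 -> fault, evict 2, frames (1 9 3 4)
3 -> hit
1 -> hit
3 -> hit
2 -> fault, evict 9, frames (4 1 3 2)
3 -> hit
9 -> fault, evict 4, frames (1 2 3 9)
3 -> hit
1 -> hit
3 -> hit
2 -> hit
3 -> hit
1 -> hit
2 -> hit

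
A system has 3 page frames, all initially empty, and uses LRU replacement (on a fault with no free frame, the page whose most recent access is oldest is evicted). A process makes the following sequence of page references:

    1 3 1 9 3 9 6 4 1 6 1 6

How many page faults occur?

6

1 -> fault, frames [1]
3 -> fault, frames [1, 3]
1 -> hit
9 -> fault, frames [3, 1, 9]
3 -> hit
9 -> hit
6 -> fault, evict 1, frames [3, 9, 6]
4 -> fault, evict 3, frames [9, 6, 4]
1 -> fault, evict 9, frames [6, 4, 1]
6 -> hit
1 -> hit
6 -> hit
Page faults: 6.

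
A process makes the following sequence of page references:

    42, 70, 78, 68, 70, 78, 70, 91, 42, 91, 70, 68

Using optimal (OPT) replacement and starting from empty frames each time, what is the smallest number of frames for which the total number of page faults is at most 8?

f=1: 12 faults
f=2: 9 faults
f=3: 7 faults
f=4: 5 faults
f=5: 5 faults
Smallest f with faults ≤ 8 is 3.

3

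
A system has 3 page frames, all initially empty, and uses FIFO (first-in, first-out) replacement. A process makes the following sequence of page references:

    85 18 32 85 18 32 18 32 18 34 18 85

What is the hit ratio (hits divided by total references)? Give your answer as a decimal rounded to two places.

0.58

85: fault, frames {85}
18: fault, frames {85,18}
32: fault, frames {85,18,32}
85: hit
18: hit
32: hit
18: hit
32: hit
18: hit
34: fault, evict 85, frames {18,32,34}
18: hit
85: fault, evict 18, frames {32,34,85}
Hits: 7 of 12 references → 7/12 = 0.5833.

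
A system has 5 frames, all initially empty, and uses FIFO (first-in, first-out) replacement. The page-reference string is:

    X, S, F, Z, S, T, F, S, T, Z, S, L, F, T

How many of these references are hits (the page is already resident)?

X: fault, frames [X]
S: fault, frames [X, S]
F: fault, frames [X, S, F]
Z: fault, frames [X, S, F, Z]
S: hit
T: fault, frames [X, S, F, Z, T]
F: hit
S: hit
T: hit
Z: hit
S: hit
L: fault, evict X, frames [S, F, Z, T, L]
F: hit
T: hit
Hits: 8.

8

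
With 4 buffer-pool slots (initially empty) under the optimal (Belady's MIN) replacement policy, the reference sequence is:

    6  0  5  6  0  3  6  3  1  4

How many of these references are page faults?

6 → miss, frames [6]
0 → miss, frames [6, 0]
5 → miss, frames [6, 0, 5]
6 → hit
0 → hit
3 → miss, frames [6, 0, 5, 3]
6 → hit
3 → hit
1 → miss, evict 3, frames [6, 0, 5, 1]
4 → miss, evict 1, frames [6, 0, 5, 4]
Page faults: 6.

6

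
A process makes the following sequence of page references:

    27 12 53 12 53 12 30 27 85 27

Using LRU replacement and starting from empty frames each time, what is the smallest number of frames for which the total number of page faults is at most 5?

4

f=1: 10 faults
f=2: 6 faults
f=3: 6 faults
f=4: 5 faults
f=5: 5 faults
Smallest f with faults ≤ 5 is 4.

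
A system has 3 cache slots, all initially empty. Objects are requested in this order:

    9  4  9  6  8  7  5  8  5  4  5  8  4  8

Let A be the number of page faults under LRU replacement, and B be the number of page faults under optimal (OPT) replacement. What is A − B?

1

Under LRU: F F . F F F F . . F . . . . → 7 faults.
Under OPT: F F . F F F F . . . . . . . → 6 faults.
A − B = 7 − 6 = 1.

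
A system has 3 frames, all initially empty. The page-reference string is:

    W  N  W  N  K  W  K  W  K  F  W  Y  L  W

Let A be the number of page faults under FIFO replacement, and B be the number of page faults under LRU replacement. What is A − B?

Under FIFO: F F . . F . . . . F F F F . → 7 faults.
Under LRU: F F . . F . . . . F . F F . → 6 faults.
A − B = 7 − 6 = 1.

1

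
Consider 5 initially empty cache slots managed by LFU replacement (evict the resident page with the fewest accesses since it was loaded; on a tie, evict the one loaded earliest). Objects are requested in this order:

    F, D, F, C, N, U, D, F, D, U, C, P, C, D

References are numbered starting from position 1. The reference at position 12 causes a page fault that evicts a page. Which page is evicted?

N

pos 1: F: fault, frames {F}
pos 2: D: fault, frames {F,D}
pos 3: F: hit
pos 4: C: fault, frames {F,D,C}
pos 5: N: fault, frames {F,D,C,N}
pos 6: U: fault, frames {F,D,C,N,U}
pos 7: D: hit
pos 8: F: hit
pos 9: D: hit
pos 10: U: hit
pos 11: C: hit
pos 12: P: fault, evict N, frames {F,D,C,U,P}
At position 12, page N is evicted.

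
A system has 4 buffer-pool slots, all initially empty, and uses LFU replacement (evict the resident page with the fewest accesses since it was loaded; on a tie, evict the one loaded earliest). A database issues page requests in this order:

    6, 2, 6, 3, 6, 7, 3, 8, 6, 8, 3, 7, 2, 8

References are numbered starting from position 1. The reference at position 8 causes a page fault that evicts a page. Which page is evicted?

pos 1: 6 -> miss, frames (6)
pos 2: 2 -> miss, frames (6 2)
pos 3: 6 -> hit
pos 4: 3 -> miss, frames (6 2 3)
pos 5: 6 -> hit
pos 6: 7 -> miss, frames (6 2 3 7)
pos 7: 3 -> hit
pos 8: 8 -> miss, evict 2, frames (6 3 7 8)
At position 8, page 2 is evicted.

2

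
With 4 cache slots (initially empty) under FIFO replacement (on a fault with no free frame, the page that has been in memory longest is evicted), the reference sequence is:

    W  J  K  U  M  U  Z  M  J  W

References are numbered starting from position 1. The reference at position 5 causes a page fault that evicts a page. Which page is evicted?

pos 1: W -> miss, frames (W)
pos 2: J -> miss, frames (W J)
pos 3: K -> miss, frames (W J K)
pos 4: U -> miss, frames (W J K U)
pos 5: M -> miss, evict W, frames (J K U M)
At position 5, page W is evicted.

W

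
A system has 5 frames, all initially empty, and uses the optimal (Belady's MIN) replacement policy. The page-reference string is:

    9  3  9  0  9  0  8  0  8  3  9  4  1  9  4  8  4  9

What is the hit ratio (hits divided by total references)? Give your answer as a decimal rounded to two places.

9 -> fault, frames (9)
3 -> fault, frames (9 3)
9 -> hit
0 -> fault, frames (9 3 0)
9 -> hit
0 -> hit
8 -> fault, frames (9 3 0 8)
0 -> hit
8 -> hit
3 -> hit
9 -> hit
4 -> fault, frames (9 3 0 8 4)
1 -> fault, evict 0, frames (9 3 8 4 1)
9 -> hit
4 -> hit
8 -> hit
4 -> hit
9 -> hit
Hits: 12 of 18 references → 12/18 = 0.6667.

0.67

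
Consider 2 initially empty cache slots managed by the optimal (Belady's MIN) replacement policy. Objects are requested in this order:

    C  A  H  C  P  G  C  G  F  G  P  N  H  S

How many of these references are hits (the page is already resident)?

C: fault, frames {C}
A: fault, frames {C,A}
H: fault, evict A, frames {C,H}
C: hit
P: fault, evict H, frames {C,P}
G: fault, evict P, frames {C,G}
C: hit
G: hit
F: fault, evict C, frames {G,F}
G: hit
P: fault, evict F, frames {G,P}
N: fault, evict P, frames {G,N}
H: fault, evict N, frames {G,H}
S: fault, evict H, frames {G,S}
Hits: 4.

4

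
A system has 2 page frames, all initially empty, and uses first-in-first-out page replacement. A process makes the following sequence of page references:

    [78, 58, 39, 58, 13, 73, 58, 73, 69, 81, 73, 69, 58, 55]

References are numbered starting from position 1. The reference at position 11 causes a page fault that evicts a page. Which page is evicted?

69

pos 1: 78 → miss, frames [78]
pos 2: 58 → miss, frames [78, 58]
pos 3: 39 → miss, evict 78, frames [58, 39]
pos 4: 58 → hit
pos 5: 13 → miss, evict 58, frames [39, 13]
pos 6: 73 → miss, evict 39, frames [13, 73]
pos 7: 58 → miss, evict 13, frames [73, 58]
pos 8: 73 → hit
pos 9: 69 → miss, evict 73, frames [58, 69]
pos 10: 81 → miss, evict 58, frames [69, 81]
pos 11: 73 → miss, evict 69, frames [81, 73]
At position 11, page 69 is evicted.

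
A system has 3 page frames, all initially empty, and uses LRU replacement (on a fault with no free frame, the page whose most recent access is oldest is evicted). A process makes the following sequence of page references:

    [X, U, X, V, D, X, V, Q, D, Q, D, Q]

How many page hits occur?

6

X -> miss, frames {X}
U -> miss, frames {X,U}
X -> hit
V -> miss, frames {U,X,V}
D -> miss, evict U, frames {X,V,D}
X -> hit
V -> hit
Q -> miss, evict D, frames {X,V,Q}
D -> miss, evict X, frames {V,Q,D}
Q -> hit
D -> hit
Q -> hit
Hits: 6.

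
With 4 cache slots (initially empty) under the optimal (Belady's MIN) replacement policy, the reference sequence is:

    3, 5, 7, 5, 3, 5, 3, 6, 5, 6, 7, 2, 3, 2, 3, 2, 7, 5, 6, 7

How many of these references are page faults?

3 → miss, frames [3]
5 → miss, frames [3, 5]
7 → miss, frames [3, 5, 7]
5 → hit
3 → hit
5 → hit
3 → hit
6 → miss, frames [3, 5, 7, 6]
5 → hit
6 → hit
7 → hit
2 → miss, evict 6, frames [3, 5, 7, 2]
3 → hit
2 → hit
3 → hit
2 → hit
7 → hit
5 → hit
6 → miss, evict 2, frames [3, 5, 7, 6]
7 → hit
Page faults: 6.

6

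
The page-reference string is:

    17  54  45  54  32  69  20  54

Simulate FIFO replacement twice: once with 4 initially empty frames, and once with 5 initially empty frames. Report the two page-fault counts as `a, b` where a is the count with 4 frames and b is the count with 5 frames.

4 frames: F F F . F F F F → 7 faults.
5 frames: F F F . F F F . → 6 faults.
6 < 7: adding a frame reduced faults, as is typical.

7, 6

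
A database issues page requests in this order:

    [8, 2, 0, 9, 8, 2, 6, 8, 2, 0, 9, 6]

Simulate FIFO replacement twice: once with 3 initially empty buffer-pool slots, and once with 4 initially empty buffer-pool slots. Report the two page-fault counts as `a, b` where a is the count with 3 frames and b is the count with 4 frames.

9, 10

3 frames: F F F F F F F . . F F . → 9 faults.
4 frames: F F F F . . F F F F F F → 10 faults.
10 > 9: adding a frame increased faults — Belady's anomaly.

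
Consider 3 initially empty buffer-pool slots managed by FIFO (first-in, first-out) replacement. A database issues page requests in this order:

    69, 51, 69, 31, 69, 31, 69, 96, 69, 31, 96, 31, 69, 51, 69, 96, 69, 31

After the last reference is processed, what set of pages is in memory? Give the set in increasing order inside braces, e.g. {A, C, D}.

69 -> fault, frames (69)
51 -> fault, frames (69 51)
69 -> hit
31 -> fault, frames (69 51 31)
69 -> hit
31 -> hit
69 -> hit
96 -> fault, evict 69, frames (51 31 96)
69 -> fault, evict 51, frames (31 96 69)
31 -> hit
96 -> hit
31 -> hit
69 -> hit
51 -> fault, evict 31, frames (96 69 51)
69 -> hit
96 -> hit
69 -> hit
31 -> fault, evict 96, frames (69 51 31)

{31, 51, 69}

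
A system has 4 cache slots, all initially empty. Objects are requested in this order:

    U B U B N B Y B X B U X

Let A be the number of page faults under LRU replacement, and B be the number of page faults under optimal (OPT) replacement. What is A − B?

Under LRU: F F . . F . F . F . F . → 6 faults.
Under OPT: F F . . F . F . F . . . → 5 faults.
A − B = 6 − 5 = 1.

1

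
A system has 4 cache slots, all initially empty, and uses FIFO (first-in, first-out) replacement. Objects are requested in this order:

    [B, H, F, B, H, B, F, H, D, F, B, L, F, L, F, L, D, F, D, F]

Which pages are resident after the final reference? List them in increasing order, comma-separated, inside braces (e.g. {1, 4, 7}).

{D, F, H, L}

B → miss, frames (B)
H → miss, frames (B H)
F → miss, frames (B H F)
B → hit
H → hit
B → hit
F → hit
H → hit
D → miss, frames (B H F D)
F → hit
B → hit
L → miss, evict B, frames (H F D L)
F → hit
L → hit
F → hit
L → hit
D → hit
F → hit
D → hit
F → hit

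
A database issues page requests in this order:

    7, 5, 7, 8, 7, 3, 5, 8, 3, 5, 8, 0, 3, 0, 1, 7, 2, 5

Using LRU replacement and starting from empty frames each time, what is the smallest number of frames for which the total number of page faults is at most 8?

f=1: 18 faults
f=2: 15 faults
f=3: 12 faults
f=4: 9 faults
f=5: 9 faults
f=6: 8 faults
f=7: 7 faults
Smallest f with faults ≤ 8 is 6.

6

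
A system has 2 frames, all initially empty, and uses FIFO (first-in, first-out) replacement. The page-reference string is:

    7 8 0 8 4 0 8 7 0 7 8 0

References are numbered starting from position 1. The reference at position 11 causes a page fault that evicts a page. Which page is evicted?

pos 1: 7: fault, frames [7]
pos 2: 8: fault, frames [7, 8]
pos 3: 0: fault, evict 7, frames [8, 0]
pos 4: 8: hit
pos 5: 4: fault, evict 8, frames [0, 4]
pos 6: 0: hit
pos 7: 8: fault, evict 0, frames [4, 8]
pos 8: 7: fault, evict 4, frames [8, 7]
pos 9: 0: fault, evict 8, frames [7, 0]
pos 10: 7: hit
pos 11: 8: fault, evict 7, frames [0, 8]
At position 11, page 7 is evicted.

7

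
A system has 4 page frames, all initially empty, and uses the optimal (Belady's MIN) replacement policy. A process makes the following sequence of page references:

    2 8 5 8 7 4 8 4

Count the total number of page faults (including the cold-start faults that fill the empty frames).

5

2: miss, frames {2}
8: miss, frames {2,8}
5: miss, frames {2,8,5}
8: hit
7: miss, frames {2,8,5,7}
4: miss, evict 7, frames {2,8,5,4}
8: hit
4: hit
Page faults: 5.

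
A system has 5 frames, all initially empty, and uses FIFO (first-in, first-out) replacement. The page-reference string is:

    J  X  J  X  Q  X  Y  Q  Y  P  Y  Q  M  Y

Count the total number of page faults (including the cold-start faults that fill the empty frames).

6

J → fault, frames (J)
X → fault, frames (J X)
J → hit
X → hit
Q → fault, frames (J X Q)
X → hit
Y → fault, frames (J X Q Y)
Q → hit
Y → hit
P → fault, frames (J X Q Y P)
Y → hit
Q → hit
M → fault, evict J, frames (X Q Y P M)
Y → hit
Page faults: 6.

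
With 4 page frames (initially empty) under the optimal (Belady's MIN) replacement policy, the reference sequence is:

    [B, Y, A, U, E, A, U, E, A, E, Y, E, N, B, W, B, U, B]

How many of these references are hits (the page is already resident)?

10

B → miss, frames [B]
Y → miss, frames [B, Y]
A → miss, frames [B, Y, A]
U → miss, frames [B, Y, A, U]
E → miss, evict B, frames [Y, A, U, E]
A → hit
U → hit
E → hit
A → hit
E → hit
Y → hit
E → hit
N → miss, evict E, frames [Y, A, U, N]
B → miss, evict N, frames [Y, A, U, B]
W → miss, evict A, frames [Y, U, B, W]
B → hit
U → hit
B → hit
Hits: 10.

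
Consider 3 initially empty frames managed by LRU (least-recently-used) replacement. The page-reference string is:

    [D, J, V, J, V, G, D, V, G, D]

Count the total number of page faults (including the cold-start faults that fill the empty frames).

D: fault, frames {D}
J: fault, frames {D,J}
V: fault, frames {D,J,V}
J: hit
V: hit
G: fault, evict D, frames {J,V,G}
D: fault, evict J, frames {V,G,D}
V: hit
G: hit
D: hit
Page faults: 5.

5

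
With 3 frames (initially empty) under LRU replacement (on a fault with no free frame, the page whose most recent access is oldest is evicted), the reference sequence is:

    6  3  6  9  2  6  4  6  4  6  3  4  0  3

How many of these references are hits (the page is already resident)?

7

6: miss, frames (6)
3: miss, frames (6 3)
6: hit
9: miss, frames (3 6 9)
2: miss, evict 3, frames (6 9 2)
6: hit
4: miss, evict 9, frames (2 6 4)
6: hit
4: hit
6: hit
3: miss, evict 2, frames (4 6 3)
4: hit
0: miss, evict 6, frames (3 4 0)
3: hit
Hits: 7.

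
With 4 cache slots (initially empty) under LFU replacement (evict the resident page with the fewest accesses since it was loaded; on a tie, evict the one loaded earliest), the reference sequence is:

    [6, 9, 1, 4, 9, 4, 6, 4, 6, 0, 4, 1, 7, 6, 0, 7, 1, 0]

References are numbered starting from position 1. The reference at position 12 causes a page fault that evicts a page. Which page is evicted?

pos 1: 6 -> fault, frames [6]
pos 2: 9 -> fault, frames [6, 9]
pos 3: 1 -> fault, frames [6, 9, 1]
pos 4: 4 -> fault, frames [6, 9, 1, 4]
pos 5: 9 -> hit
pos 6: 4 -> hit
pos 7: 6 -> hit
pos 8: 4 -> hit
pos 9: 6 -> hit
pos 10: 0 -> fault, evict 1, frames [6, 9, 4, 0]
pos 11: 4 -> hit
pos 12: 1 -> fault, evict 0, frames [6, 9, 4, 1]
At position 12, page 0 is evicted.

0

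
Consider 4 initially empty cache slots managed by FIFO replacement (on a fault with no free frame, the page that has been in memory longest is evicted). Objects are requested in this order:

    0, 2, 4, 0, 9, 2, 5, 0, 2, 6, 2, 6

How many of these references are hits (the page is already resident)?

0: fault, frames [0]
2: fault, frames [0, 2]
4: fault, frames [0, 2, 4]
0: hit
9: fault, frames [0, 2, 4, 9]
2: hit
5: fault, evict 0, frames [2, 4, 9, 5]
0: fault, evict 2, frames [4, 9, 5, 0]
2: fault, evict 4, frames [9, 5, 0, 2]
6: fault, evict 9, frames [5, 0, 2, 6]
2: hit
6: hit
Hits: 4.

4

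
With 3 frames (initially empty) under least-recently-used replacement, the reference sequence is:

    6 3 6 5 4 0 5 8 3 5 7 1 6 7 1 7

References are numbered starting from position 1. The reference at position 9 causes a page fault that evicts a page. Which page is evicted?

pos 1: 6: fault, frames (6)
pos 2: 3: fault, frames (6 3)
pos 3: 6: hit
pos 4: 5: fault, frames (3 6 5)
pos 5: 4: fault, evict 3, frames (6 5 4)
pos 6: 0: fault, evict 6, frames (5 4 0)
pos 7: 5: hit
pos 8: 8: fault, evict 4, frames (0 5 8)
pos 9: 3: fault, evict 0, frames (5 8 3)
At position 9, page 0 is evicted.

0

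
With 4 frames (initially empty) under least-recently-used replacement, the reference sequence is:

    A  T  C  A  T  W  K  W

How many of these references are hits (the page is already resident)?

3

A → fault, frames (A)
T → fault, frames (A T)
C → fault, frames (A T C)
A → hit
T → hit
W → fault, frames (C A T W)
K → fault, evict C, frames (A T W K)
W → hit
Hits: 3.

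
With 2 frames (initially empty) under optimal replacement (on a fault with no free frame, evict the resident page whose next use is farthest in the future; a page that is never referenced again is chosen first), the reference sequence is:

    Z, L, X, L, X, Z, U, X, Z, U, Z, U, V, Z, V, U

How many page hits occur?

Z -> miss, frames [Z]
L -> miss, frames [Z, L]
X -> miss, evict Z, frames [L, X]
L -> hit
X -> hit
Z -> miss, evict L, frames [X, Z]
U -> miss, evict Z, frames [X, U]
X -> hit
Z -> miss, evict X, frames [U, Z]
U -> hit
Z -> hit
U -> hit
V -> miss, evict U, frames [Z, V]
Z -> hit
V -> hit
U -> miss, evict V, frames [Z, U]
Hits: 8.

8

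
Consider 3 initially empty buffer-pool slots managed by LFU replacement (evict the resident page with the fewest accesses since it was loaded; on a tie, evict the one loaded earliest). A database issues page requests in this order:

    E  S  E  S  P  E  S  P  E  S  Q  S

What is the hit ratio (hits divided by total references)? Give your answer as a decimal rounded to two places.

E → miss, frames [E]
S → miss, frames [E, S]
E → hit
S → hit
P → miss, frames [E, S, P]
E → hit
S → hit
P → hit
E → hit
S → hit
Q → miss, evict P, frames [E, S, Q]
S → hit
Hits: 8 of 12 references → 8/12 = 0.6667.

0.67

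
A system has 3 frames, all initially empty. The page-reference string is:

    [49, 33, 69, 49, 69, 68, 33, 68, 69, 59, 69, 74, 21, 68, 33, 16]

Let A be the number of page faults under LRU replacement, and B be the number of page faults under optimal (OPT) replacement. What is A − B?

Under LRU: F F F . . F F . . F . F F F F F → 11 faults.
Under OPT: F F F . . F . . . F . F F . F F → 9 faults.
A − B = 11 − 9 = 2.

2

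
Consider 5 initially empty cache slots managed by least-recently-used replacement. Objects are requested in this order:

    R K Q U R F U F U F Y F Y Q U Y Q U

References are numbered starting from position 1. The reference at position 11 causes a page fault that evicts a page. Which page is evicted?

pos 1: R -> fault, frames {R}
pos 2: K -> fault, frames {R,K}
pos 3: Q -> fault, frames {R,K,Q}
pos 4: U -> fault, frames {R,K,Q,U}
pos 5: R -> hit
pos 6: F -> fault, frames {K,Q,U,R,F}
pos 7: U -> hit
pos 8: F -> hit
pos 9: U -> hit
pos 10: F -> hit
pos 11: Y -> fault, evict K, frames {Q,R,U,F,Y}
At position 11, page K is evicted.

K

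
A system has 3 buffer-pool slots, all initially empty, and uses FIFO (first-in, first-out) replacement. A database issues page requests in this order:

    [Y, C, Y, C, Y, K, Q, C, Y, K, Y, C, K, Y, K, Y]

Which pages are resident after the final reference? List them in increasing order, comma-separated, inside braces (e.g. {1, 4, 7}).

Y -> fault, frames (Y)
C -> fault, frames (Y C)
Y -> hit
C -> hit
Y -> hit
K -> fault, frames (Y C K)
Q -> fault, evict Y, frames (C K Q)
C -> hit
Y -> fault, evict C, frames (K Q Y)
K -> hit
Y -> hit
C -> fault, evict K, frames (Q Y C)
K -> fault, evict Q, frames (Y C K)
Y -> hit
K -> hit
Y -> hit

{C, K, Y}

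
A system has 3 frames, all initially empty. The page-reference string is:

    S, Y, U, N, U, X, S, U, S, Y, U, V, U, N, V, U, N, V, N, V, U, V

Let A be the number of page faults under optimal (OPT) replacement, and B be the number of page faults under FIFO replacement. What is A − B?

Under OPT: F F F F . F . . . F . F . F . . . . . . . . → 8 faults.
Under FIFO: F F F F . F F F . F . F . F . F . . . . . . → 11 faults.
A − B = 8 − 11 = -3.

-3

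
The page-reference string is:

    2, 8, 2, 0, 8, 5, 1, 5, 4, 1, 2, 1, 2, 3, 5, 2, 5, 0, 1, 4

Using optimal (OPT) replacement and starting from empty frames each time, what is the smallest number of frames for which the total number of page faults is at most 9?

4

f=1: 20 faults
f=2: 12 faults
f=3: 10 faults
f=4: 9 faults
f=5: 8 faults
f=6: 7 faults
f=7: 7 faults
Smallest f with faults ≤ 9 is 4.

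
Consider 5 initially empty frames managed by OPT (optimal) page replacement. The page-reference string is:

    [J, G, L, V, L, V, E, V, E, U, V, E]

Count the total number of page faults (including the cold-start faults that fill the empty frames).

6

J -> fault, frames {J}
G -> fault, frames {J,G}
L -> fault, frames {J,G,L}
V -> fault, frames {J,G,L,V}
L -> hit
V -> hit
E -> fault, frames {J,G,L,V,E}
V -> hit
E -> hit
U -> fault, evict L, frames {J,G,V,E,U}
V -> hit
E -> hit
Page faults: 6.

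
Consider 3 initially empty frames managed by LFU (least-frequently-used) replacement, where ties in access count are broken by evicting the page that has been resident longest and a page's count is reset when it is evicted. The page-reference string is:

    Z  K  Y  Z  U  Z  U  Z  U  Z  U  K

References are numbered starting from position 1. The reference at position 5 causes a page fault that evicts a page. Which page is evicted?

K

pos 1: Z: fault, frames [Z]
pos 2: K: fault, frames [Z, K]
pos 3: Y: fault, frames [Z, K, Y]
pos 4: Z: hit
pos 5: U: fault, evict K, frames [Z, Y, U]
At position 5, page K is evicted.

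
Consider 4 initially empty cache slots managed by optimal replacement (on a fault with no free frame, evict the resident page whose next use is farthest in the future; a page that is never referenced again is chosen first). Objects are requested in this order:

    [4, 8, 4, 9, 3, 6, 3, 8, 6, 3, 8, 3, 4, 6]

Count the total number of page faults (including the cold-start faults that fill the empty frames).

5

4: miss, frames [4]
8: miss, frames [4, 8]
4: hit
9: miss, frames [4, 8, 9]
3: miss, frames [4, 8, 9, 3]
6: miss, evict 9, frames [4, 8, 3, 6]
3: hit
8: hit
6: hit
3: hit
8: hit
3: hit
4: hit
6: hit
Page faults: 5.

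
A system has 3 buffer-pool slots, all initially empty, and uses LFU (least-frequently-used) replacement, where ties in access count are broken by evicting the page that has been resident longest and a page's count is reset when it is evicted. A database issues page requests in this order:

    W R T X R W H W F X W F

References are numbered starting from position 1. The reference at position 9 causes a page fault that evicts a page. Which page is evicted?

H

pos 1: W: fault, frames [W]
pos 2: R: fault, frames [W, R]
pos 3: T: fault, frames [W, R, T]
pos 4: X: fault, evict W, frames [R, T, X]
pos 5: R: hit
pos 6: W: fault, evict T, frames [R, X, W]
pos 7: H: fault, evict X, frames [R, W, H]
pos 8: W: hit
pos 9: F: fault, evict H, frames [R, W, F]
At position 9, page H is evicted.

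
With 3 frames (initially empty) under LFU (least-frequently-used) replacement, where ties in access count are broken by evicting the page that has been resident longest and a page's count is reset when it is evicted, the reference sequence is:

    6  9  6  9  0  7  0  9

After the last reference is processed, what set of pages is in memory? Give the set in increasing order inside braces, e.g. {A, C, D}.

6: fault, frames [6]
9: fault, frames [6, 9]
6: hit
9: hit
0: fault, frames [6, 9, 0]
7: fault, evict 0, frames [6, 9, 7]
0: fault, evict 7, frames [6, 9, 0]
9: hit

{0, 6, 9}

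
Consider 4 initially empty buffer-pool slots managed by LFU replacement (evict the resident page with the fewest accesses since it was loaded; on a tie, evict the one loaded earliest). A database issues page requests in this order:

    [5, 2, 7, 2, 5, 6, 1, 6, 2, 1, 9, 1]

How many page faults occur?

5: fault, frames {5}
2: fault, frames {5,2}
7: fault, frames {5,2,7}
2: hit
5: hit
6: fault, frames {5,2,7,6}
1: fault, evict 7, frames {5,2,6,1}
6: hit
2: hit
1: hit
9: fault, evict 5, frames {2,6,1,9}
1: hit
Page faults: 6.

6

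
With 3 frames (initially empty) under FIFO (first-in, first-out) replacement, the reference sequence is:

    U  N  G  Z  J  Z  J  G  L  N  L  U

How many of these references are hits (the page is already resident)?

U → miss, frames [U]
N → miss, frames [U, N]
G → miss, frames [U, N, G]
Z → miss, evict U, frames [N, G, Z]
J → miss, evict N, frames [G, Z, J]
Z → hit
J → hit
G → hit
L → miss, evict G, frames [Z, J, L]
N → miss, evict Z, frames [J, L, N]
L → hit
U → miss, evict J, frames [L, N, U]
Hits: 4.

4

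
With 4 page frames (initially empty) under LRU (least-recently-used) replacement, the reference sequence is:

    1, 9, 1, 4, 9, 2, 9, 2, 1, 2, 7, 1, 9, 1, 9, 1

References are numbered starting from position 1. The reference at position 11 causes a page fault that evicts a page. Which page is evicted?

pos 1: 1 -> miss, frames [1]
pos 2: 9 -> miss, frames [1, 9]
pos 3: 1 -> hit
pos 4: 4 -> miss, frames [9, 1, 4]
pos 5: 9 -> hit
pos 6: 2 -> miss, frames [1, 4, 9, 2]
pos 7: 9 -> hit
pos 8: 2 -> hit
pos 9: 1 -> hit
pos 10: 2 -> hit
pos 11: 7 -> miss, evict 4, frames [9, 1, 2, 7]
At position 11, page 4 is evicted.

4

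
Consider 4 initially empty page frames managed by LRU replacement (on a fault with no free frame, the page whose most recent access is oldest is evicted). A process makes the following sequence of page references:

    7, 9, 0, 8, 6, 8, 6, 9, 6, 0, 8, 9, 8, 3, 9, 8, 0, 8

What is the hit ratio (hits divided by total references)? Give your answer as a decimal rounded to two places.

0.67

7 -> fault, frames (7)
9 -> fault, frames (7 9)
0 -> fault, frames (7 9 0)
8 -> fault, frames (7 9 0 8)
6 -> fault, evict 7, frames (9 0 8 6)
8 -> hit
6 -> hit
9 -> hit
6 -> hit
0 -> hit
8 -> hit
9 -> hit
8 -> hit
3 -> fault, evict 6, frames (0 9 8 3)
9 -> hit
8 -> hit
0 -> hit
8 -> hit
Hits: 12 of 18 references → 12/18 = 0.6667.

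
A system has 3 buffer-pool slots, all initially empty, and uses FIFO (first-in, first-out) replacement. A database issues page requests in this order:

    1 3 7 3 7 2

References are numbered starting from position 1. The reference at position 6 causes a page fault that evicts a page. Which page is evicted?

pos 1: 1 → fault, frames [1]
pos 2: 3 → fault, frames [1, 3]
pos 3: 7 → fault, frames [1, 3, 7]
pos 4: 3 → hit
pos 5: 7 → hit
pos 6: 2 → fault, evict 1, frames [3, 7, 2]
At position 6, page 1 is evicted.

1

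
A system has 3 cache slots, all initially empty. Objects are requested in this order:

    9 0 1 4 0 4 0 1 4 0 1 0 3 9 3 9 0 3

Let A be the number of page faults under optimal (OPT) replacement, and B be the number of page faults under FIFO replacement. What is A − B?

-1

Under OPT: F F F F . . . . . . . . F F . . . . → 6 faults.
Under FIFO: F F F F . . . . . . . . F F . . F . → 7 faults.
A − B = 6 − 7 = -1.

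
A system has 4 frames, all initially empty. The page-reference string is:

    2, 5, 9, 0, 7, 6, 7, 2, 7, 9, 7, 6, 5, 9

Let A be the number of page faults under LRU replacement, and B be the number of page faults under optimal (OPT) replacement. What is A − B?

Under LRU: F F F F F F . F . F . . F . → 9 faults.
Under OPT: F F F F F F . . . . . . F . → 7 faults.
A − B = 9 − 7 = 2.

2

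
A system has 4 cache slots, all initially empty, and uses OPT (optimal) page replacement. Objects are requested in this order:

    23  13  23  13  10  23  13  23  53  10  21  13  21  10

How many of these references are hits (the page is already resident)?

9

23: fault, frames (23)
13: fault, frames (23 13)
23: hit
13: hit
10: fault, frames (23 13 10)
23: hit
13: hit
23: hit
53: fault, frames (23 13 10 53)
10: hit
21: fault, evict 53, frames (23 13 10 21)
13: hit
21: hit
10: hit
Hits: 9.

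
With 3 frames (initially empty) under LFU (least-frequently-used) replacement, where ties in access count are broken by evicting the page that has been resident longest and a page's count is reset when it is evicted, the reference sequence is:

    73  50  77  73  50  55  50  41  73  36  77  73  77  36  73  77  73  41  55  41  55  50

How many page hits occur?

9

73: fault, frames (73)
50: fault, frames (73 50)
77: fault, frames (73 50 77)
73: hit
50: hit
55: fault, evict 77, frames (73 50 55)
50: hit
41: fault, evict 55, frames (73 50 41)
73: hit
36: fault, evict 41, frames (73 50 36)
77: fault, evict 36, frames (73 50 77)
73: hit
77: hit
36: fault, evict 77, frames (73 50 36)
73: hit
77: fault, evict 36, frames (73 50 77)
73: hit
41: fault, evict 77, frames (73 50 41)
55: fault, evict 41, frames (73 50 55)
41: fault, evict 55, frames (73 50 41)
55: fault, evict 41, frames (73 50 55)
50: hit
Hits: 9.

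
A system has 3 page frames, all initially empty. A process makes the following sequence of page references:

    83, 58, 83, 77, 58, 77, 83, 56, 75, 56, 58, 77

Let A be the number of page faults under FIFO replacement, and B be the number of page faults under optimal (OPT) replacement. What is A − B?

Under FIFO: F F . F . . . F F . F F → 7 faults.
Under OPT: F F . F . . . F F . . F → 6 faults.
A − B = 7 − 6 = 1.

1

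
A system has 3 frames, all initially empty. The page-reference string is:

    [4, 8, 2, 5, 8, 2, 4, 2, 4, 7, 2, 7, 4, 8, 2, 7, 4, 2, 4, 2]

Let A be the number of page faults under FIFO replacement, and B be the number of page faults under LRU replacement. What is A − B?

Under FIFO: F F F F . . F . . F F . . F . . F . . . → 9 faults.
Under LRU: F F F F . . F . . F . . . F F F F . . . → 10 faults.
A − B = 9 − 10 = -1.

-1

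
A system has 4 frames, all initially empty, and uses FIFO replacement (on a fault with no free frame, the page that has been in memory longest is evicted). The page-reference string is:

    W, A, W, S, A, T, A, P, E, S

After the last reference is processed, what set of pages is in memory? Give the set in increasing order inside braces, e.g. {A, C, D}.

{E, P, S, T}

W -> fault, frames {W}
A -> fault, frames {W,A}
W -> hit
S -> fault, frames {W,A,S}
A -> hit
T -> fault, frames {W,A,S,T}
A -> hit
P -> fault, evict W, frames {A,S,T,P}
E -> fault, evict A, frames {S,T,P,E}
S -> hit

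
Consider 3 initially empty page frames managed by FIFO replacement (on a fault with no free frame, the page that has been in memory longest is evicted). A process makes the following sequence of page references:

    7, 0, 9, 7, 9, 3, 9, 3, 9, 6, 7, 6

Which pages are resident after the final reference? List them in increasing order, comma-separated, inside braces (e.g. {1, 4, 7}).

7: miss, frames (7)
0: miss, frames (7 0)
9: miss, frames (7 0 9)
7: hit
9: hit
3: miss, evict 7, frames (0 9 3)
9: hit
3: hit
9: hit
6: miss, evict 0, frames (9 3 6)
7: miss, evict 9, frames (3 6 7)
6: hit

{3, 6, 7}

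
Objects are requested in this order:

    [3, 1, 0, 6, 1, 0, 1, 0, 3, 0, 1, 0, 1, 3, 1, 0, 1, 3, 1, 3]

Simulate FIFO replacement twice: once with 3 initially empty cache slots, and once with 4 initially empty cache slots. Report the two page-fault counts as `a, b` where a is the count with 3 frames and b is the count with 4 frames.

3 frames: F F F F . . . . F . F F . . . . . . . . → 7 faults.
4 frames: F F F F . . . . . . . . . . . . . . . . → 4 faults.
4 < 7: adding a frame reduced faults, as is typical.

7, 4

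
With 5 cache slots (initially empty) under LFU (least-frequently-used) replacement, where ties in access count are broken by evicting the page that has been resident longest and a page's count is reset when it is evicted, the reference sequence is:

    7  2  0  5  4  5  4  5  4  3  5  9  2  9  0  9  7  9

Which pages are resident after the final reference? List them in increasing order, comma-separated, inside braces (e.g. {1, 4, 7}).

7 → fault, frames (7)
2 → fault, frames (7 2)
0 → fault, frames (7 2 0)
5 → fault, frames (7 2 0 5)
4 → fault, frames (7 2 0 5 4)
5 → hit
4 → hit
5 → hit
4 → hit
3 → fault, evict 7, frames (2 0 5 4 3)
5 → hit
9 → fault, evict 2, frames (0 5 4 3 9)
2 → fault, evict 0, frames (5 4 3 9 2)
9 → hit
0 → fault, evict 3, frames (5 4 9 2 0)
9 → hit
7 → fault, evict 2, frames (5 4 9 0 7)
9 → hit

{0, 4, 5, 7, 9}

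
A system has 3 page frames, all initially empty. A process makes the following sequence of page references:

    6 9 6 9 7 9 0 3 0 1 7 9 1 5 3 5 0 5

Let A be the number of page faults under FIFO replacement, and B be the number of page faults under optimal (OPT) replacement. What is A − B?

Under FIFO: F F . . F . F F . F F F . F F . F . → 11 faults.
Under OPT: F F . . F . F F . F . F . F . . F . → 9 faults.
A − B = 11 − 9 = 2.

2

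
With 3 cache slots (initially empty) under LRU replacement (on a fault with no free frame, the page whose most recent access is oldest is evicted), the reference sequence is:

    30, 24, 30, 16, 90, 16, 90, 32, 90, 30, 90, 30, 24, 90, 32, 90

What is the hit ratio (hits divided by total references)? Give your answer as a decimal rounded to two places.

30: miss, frames [30]
24: miss, frames [30, 24]
30: hit
16: miss, frames [24, 30, 16]
90: miss, evict 24, frames [30, 16, 90]
16: hit
90: hit
32: miss, evict 30, frames [16, 90, 32]
90: hit
30: miss, evict 16, frames [32, 90, 30]
90: hit
30: hit
24: miss, evict 32, frames [90, 30, 24]
90: hit
32: miss, evict 30, frames [24, 90, 32]
90: hit
Hits: 8 of 16 references → 8/16 = 0.5000.

0.50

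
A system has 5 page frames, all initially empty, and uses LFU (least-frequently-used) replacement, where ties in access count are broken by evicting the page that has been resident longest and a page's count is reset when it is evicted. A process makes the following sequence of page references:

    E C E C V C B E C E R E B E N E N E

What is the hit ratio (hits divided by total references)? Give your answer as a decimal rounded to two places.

E → miss, frames (E)
C → miss, frames (E C)
E → hit
C → hit
V → miss, frames (E C V)
C → hit
B → miss, frames (E C V B)
E → hit
C → hit
E → hit
R → miss, frames (E C V B R)
E → hit
B → hit
E → hit
N → miss, evict V, frames (E C B R N)
E → hit
N → hit
E → hit
Hits: 12 of 18 references → 12/18 = 0.6667.

0.67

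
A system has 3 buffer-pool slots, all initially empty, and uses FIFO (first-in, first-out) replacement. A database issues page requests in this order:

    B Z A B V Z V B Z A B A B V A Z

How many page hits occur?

8

B → fault, frames [B]
Z → fault, frames [B, Z]
A → fault, frames [B, Z, A]
B → hit
V → fault, evict B, frames [Z, A, V]
Z → hit
V → hit
B → fault, evict Z, frames [A, V, B]
Z → fault, evict A, frames [V, B, Z]
A → fault, evict V, frames [B, Z, A]
B → hit
A → hit
B → hit
V → fault, evict B, frames [Z, A, V]
A → hit
Z → hit
Hits: 8.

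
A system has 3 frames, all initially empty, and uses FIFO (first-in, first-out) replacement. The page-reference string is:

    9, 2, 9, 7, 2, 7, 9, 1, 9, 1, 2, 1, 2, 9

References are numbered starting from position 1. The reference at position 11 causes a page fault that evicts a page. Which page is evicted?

7

pos 1: 9: fault, frames [9]
pos 2: 2: fault, frames [9, 2]
pos 3: 9: hit
pos 4: 7: fault, frames [9, 2, 7]
pos 5: 2: hit
pos 6: 7: hit
pos 7: 9: hit
pos 8: 1: fault, evict 9, frames [2, 7, 1]
pos 9: 9: fault, evict 2, frames [7, 1, 9]
pos 10: 1: hit
pos 11: 2: fault, evict 7, frames [1, 9, 2]
At position 11, page 7 is evicted.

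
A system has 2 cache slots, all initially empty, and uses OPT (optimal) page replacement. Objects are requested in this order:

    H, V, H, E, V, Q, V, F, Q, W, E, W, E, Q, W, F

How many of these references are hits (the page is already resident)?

7

H → fault, frames {H}
V → fault, frames {H,V}
H → hit
E → fault, evict H, frames {V,E}
V → hit
Q → fault, evict E, frames {V,Q}
V → hit
F → fault, evict V, frames {Q,F}
Q → hit
W → fault, evict F, frames {Q,W}
E → fault, evict Q, frames {W,E}
W → hit
E → hit
Q → fault, evict E, frames {W,Q}
W → hit
F → fault, evict Q, frames {W,F}
Hits: 7.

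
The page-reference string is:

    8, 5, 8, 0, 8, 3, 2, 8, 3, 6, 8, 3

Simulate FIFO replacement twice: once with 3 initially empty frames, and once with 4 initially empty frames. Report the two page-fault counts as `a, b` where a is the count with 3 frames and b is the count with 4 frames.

3 frames: F F . F . F F F . F . F → 8 faults.
4 frames: F F . F . F F F . F . . → 7 faults.
7 < 8: adding a frame reduced faults, as is typical.

8, 7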